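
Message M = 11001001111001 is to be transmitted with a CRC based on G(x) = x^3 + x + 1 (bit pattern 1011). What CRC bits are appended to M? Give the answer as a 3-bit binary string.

Append 3 zeros: 11001001111001000. Divide by 1011 (XOR where the leading bit is 1):
  pos 0: 1100 XOR 1011 = 0111
  pos 1: 1111 XOR 1011 = 0100
  pos 2: 1000 XOR 1011 = 0011
  pos 4: 1101 XOR 1011 = 0110
  pos 5: 1101 XOR 1011 = 0110
  pos 6: 1101 XOR 1011 = 0110
  pos 7: 1101 XOR 1011 = 0110
  pos 8: 1100 XOR 1011 = 0111
  pos 9: 1110 XOR 1011 = 0101
  pos 10: 1011 XOR 1011 = 0000
Remainder (last 3 bits) = 000. This is the CRC / FCS.

000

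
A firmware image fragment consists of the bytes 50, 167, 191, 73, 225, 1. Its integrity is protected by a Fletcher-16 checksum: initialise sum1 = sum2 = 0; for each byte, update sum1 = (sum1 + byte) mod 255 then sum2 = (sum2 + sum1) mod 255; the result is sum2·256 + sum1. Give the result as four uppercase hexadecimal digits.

Running sums (mod 255):
  after byte 0 (50): sum1=50, sum2=50
  after byte 1 (167): sum1=217, sum2=12
  after byte 2 (191): sum1=153, sum2=165
  after byte 3 (73): sum1=226, sum2=136
  after byte 4 (225): sum1=196, sum2=77
  after byte 5 (1): sum1=197, sum2=19
Checksum = sum2·256 + sum1 = 19·256 + 197 = 5061 = 0x13C5.

13C5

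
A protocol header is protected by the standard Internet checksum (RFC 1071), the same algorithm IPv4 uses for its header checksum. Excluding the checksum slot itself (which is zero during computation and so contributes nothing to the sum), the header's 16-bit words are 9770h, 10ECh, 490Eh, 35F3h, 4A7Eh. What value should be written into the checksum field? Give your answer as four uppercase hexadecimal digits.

One's-complement addition (fold any carry out of bit 15 back into bit 0):
  0x9770 + 0x10EC = 0x0A85C
  0xA85C + 0x490E = 0x0F16A
  0xF16A + 0x35F3 = 0x1275D → wrap carry → 0x275E
  0x275E + 0x4A7E = 0x071DC
One's-complement sum = 0x71DC.
Checksum = ~0x71DC & 0xFFFF = 0x8E23.

8E23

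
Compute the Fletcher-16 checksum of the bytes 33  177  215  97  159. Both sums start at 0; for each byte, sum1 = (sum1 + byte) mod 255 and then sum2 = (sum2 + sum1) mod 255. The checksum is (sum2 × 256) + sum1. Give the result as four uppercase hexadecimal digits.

56AB

Running sums (mod 255):
  after byte 0 (33): sum1=33, sum2=33
  after byte 1 (177): sum1=210, sum2=243
  after byte 2 (215): sum1=170, sum2=158
  after byte 3 (97): sum1=12, sum2=170
  after byte 4 (159): sum1=171, sum2=86
Checksum = sum2·256 + sum1 = 86·256 + 171 = 22187 = 0x56AB.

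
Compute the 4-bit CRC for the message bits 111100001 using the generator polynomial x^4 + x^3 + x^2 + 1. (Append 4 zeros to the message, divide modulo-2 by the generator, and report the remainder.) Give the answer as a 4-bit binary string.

Append 4 zeros: 1111000010000. Divide by 11101 (XOR where the leading bit is 1):
  pos 0: 11110 XOR 11101 = 00011
  pos 3: 11000 XOR 11101 = 00101
  pos 5: 10110 XOR 11101 = 01011
  pos 6: 10110 XOR 11101 = 01011
  pos 7: 10110 XOR 11101 = 01011
  pos 8: 10110 XOR 11101 = 01011
Remainder (last 4 bits) = 1011. This is the CRC / FCS.

1011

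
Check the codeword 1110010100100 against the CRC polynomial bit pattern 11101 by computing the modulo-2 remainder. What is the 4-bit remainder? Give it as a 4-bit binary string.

Modulo-2 division of 1110010100100 by 11101:
  pos 0: 11100 XOR 11101 = 00001
  pos 4: 11010 XOR 11101 = 00111
  pos 6: 11101 XOR 11101 = 00000
Remainder = 0000 (zero — the frame passes the CRC check).

0000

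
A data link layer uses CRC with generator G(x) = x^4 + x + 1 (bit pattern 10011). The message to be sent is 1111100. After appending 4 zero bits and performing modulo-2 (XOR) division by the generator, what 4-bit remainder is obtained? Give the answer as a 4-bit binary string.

1111

Append 4 zeros: 11111000000. Divide by 10011 (XOR where the leading bit is 1):
  pos 0: 11111 XOR 10011 = 01100
  pos 1: 11000 XOR 10011 = 01011
  pos 2: 10110 XOR 10011 = 00101
  pos 4: 10100 XOR 10011 = 00111
  pos 6: 11100 XOR 10011 = 01111
Remainder (last 4 bits) = 1111. This is the CRC / FCS.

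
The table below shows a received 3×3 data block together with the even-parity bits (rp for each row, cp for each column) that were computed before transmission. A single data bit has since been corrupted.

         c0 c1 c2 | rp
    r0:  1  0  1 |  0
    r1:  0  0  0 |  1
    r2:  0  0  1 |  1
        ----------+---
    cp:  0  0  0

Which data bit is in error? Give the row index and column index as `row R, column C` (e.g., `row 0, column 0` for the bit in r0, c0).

row 1, column 0

Recompute each row's even parity and compare to rp:
  r0: data parity 0, sent rp 0 → ok
  r1: data parity 0, sent rp 1 → mismatch
  r2: data parity 1, sent rp 1 → ok
Recompute each column's even parity and compare to cp:
  c0: data parity 1, sent cp 0 → mismatch
  c1: data parity 0, sent cp 0 → ok
  c2: data parity 0, sent cp 0 → ok
Exactly one row (r1) and one column (c0) fail → the flipped bit is at their intersection.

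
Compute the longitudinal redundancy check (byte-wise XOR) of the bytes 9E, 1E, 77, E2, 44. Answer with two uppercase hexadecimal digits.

XOR the bytes together:
  start with 0x9E
  0x9E ⊕ 0x1E = 0x80
  0x80 ⊕ 0x77 = 0xF7
  0xF7 ⊕ 0xE2 = 0x15
  0x15 ⊕ 0x44 = 0x51

51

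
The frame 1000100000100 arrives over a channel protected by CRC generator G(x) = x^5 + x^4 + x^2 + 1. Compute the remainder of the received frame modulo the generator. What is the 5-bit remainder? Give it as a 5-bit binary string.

Modulo-2 division of 1000100000100 by 110101:
  pos 0: 100010 XOR 110101 = 010111
  pos 1: 101110 XOR 110101 = 011011
  pos 2: 110110 XOR 110101 = 000011
  pos 6: 110010 XOR 110101 = 000111
Remainder = 01110 (nonzero — an error is detected).

01110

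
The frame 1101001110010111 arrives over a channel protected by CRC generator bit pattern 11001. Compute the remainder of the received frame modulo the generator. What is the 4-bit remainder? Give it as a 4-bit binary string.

1100

Modulo-2 division of 1101001110010111 by 11001:
  pos 0: 11010 XOR 11001 = 00011
  pos 3: 11011 XOR 11001 = 00010
  pos 6: 10100 XOR 11001 = 01101
  pos 7: 11011 XOR 11001 = 00010
  pos 10: 10011 XOR 11001 = 01010
  pos 11: 10101 XOR 11001 = 01100
Remainder = 1100 (nonzero — an error is detected).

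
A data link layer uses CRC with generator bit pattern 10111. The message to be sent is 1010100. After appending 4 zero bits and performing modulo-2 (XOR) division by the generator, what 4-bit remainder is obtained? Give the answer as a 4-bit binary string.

0001

Append 4 zeros: 10101000000. Divide by 10111 (XOR where the leading bit is 1):
  pos 0: 10101 XOR 10111 = 00010
  pos 3: 10000 XOR 10111 = 00111
  pos 5: 11100 XOR 10111 = 01011
  pos 6: 10110 XOR 10111 = 00001
Remainder (last 4 bits) = 0001. This is the CRC / FCS.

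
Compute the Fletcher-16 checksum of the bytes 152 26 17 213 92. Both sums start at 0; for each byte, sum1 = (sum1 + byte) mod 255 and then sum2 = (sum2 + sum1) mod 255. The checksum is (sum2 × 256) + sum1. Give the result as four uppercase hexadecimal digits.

Running sums (mod 255):
  after byte 0 (152): sum1=152, sum2=152
  after byte 1 (26): sum1=178, sum2=75
  after byte 2 (17): sum1=195, sum2=15
  after byte 3 (213): sum1=153, sum2=168
  after byte 4 (92): sum1=245, sum2=158
Checksum = sum2·256 + sum1 = 158·256 + 245 = 40693 = 0x9EF5.

9EF5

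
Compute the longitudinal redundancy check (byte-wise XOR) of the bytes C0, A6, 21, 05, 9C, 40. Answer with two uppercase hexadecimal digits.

9E

XOR the bytes together:
  start with 0xC0
  0xC0 ⊕ 0xA6 = 0x66
  0x66 ⊕ 0x21 = 0x47
  0x47 ⊕ 0x05 = 0x42
  0x42 ⊕ 0x9C = 0xDE
  0xDE ⊕ 0x40 = 0x9E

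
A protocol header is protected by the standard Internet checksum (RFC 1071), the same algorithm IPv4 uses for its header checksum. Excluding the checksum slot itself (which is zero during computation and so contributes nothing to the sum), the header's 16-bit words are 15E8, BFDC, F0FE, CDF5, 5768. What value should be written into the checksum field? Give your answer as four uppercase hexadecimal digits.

13DE

One's-complement addition (fold any carry out of bit 15 back into bit 0):
  0x15E8 + 0xBFDC = 0x0D5C4
  0xD5C4 + 0xF0FE = 0x1C6C2 → wrap carry → 0xC6C3
  0xC6C3 + 0xCDF5 = 0x194B8 → wrap carry → 0x94B9
  0x94B9 + 0x5768 = 0x0EC21
One's-complement sum = 0xEC21.
Checksum = ~0xEC21 & 0xFFFF = 0x13DE.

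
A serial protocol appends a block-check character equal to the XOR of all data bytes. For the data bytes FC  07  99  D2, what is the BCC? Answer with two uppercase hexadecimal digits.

B0

XOR the bytes together:
  start with 0xFC
  0xFC ⊕ 0x07 = 0xFB
  0xFB ⊕ 0x99 = 0x62
  0x62 ⊕ 0xD2 = 0xB0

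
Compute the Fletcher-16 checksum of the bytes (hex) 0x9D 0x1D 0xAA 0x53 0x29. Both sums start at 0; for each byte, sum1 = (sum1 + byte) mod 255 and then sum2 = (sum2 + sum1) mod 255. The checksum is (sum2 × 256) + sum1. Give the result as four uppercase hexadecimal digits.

58E1

Running sums (mod 255):
  after byte 0 (0x9D): sum1=157, sum2=157
  after byte 1 (0x1D): sum1=186, sum2=88
  after byte 2 (0xAA): sum1=101, sum2=189
  after byte 3 (0x53): sum1=184, sum2=118
  after byte 4 (0x29): sum1=225, sum2=88
Checksum = sum2·256 + sum1 = 88·256 + 225 = 22753 = 0x58E1.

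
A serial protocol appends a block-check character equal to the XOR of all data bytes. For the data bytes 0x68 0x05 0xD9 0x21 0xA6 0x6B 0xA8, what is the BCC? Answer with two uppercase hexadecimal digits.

F0

XOR the bytes together:
  start with 0x68
  0x68 ⊕ 0x05 = 0x6D
  0x6D ⊕ 0xD9 = 0xB4
  0xB4 ⊕ 0x21 = 0x95
  0x95 ⊕ 0xA6 = 0x33
  0x33 ⊕ 0x6B = 0x58
  0x58 ⊕ 0xA8 = 0xF0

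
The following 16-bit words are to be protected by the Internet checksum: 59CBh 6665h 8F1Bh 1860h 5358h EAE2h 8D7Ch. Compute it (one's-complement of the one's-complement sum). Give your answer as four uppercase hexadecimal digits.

CC9B

One's-complement addition (fold any carry out of bit 15 back into bit 0):
  0x59CB + 0x6665 = 0x0C030
  0xC030 + 0x8F1B = 0x14F4B → wrap carry → 0x4F4C
  0x4F4C + 0x1860 = 0x067AC
  0x67AC + 0x5358 = 0x0BB04
  0xBB04 + 0xEAE2 = 0x1A5E6 → wrap carry → 0xA5E7
  0xA5E7 + 0x8D7C = 0x13363 → wrap carry → 0x3364
One's-complement sum = 0x3364.
Checksum = ~0x3364 & 0xFFFF = 0xCC9B.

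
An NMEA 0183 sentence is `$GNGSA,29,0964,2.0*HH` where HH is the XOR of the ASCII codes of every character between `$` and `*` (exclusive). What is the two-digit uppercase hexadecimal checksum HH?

XOR the ASCII codes of the payload characters:
  'G' = 0x47 → acc = 0x47
  'N' = 0x4E → acc = 0x09
  'G' = 0x47 → acc = 0x4E
  'S' = 0x53 → acc = 0x1D
  'A' = 0x41 → acc = 0x5C
  ',' = 0x2C → acc = 0x70
  '2' = 0x32 → acc = 0x42
  '9' = 0x39 → acc = 0x7B
  ',' = 0x2C → acc = 0x57
  '0' = 0x30 → acc = 0x67
  '9' = 0x39 → acc = 0x5E
  '6' = 0x36 → acc = 0x68
  '4' = 0x34 → acc = 0x5C
  ',' = 0x2C → acc = 0x70
  '2' = 0x32 → acc = 0x42
  '.' = 0x2E → acc = 0x6C
  '0' = 0x30 → acc = 0x5C
Checksum = 0x5C.

5C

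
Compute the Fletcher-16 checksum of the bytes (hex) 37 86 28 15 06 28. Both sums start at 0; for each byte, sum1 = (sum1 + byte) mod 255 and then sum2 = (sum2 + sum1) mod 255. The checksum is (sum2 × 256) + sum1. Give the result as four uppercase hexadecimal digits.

0029

Running sums (mod 255):
  after byte 0 (37): sum1=55, sum2=55
  after byte 1 (86): sum1=189, sum2=244
  after byte 2 (28): sum1=229, sum2=218
  after byte 3 (15): sum1=250, sum2=213
  after byte 4 (06): sum1=1, sum2=214
  after byte 5 (28): sum1=41, sum2=0
Checksum = sum2·256 + sum1 = 0·256 + 41 = 41 = 0x0029.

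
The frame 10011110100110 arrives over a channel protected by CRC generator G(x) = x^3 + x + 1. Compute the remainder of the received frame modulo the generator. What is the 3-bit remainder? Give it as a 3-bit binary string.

000

Modulo-2 division of 10011110100110 by 1011:
  pos 0: 1001 XOR 1011 = 0010
  pos 2: 1011 XOR 1011 = 0000
  pos 6: 1010 XOR 1011 = 0001
  pos 9: 1011 XOR 1011 = 0000
Remainder = 000 (zero — the frame passes the CRC check).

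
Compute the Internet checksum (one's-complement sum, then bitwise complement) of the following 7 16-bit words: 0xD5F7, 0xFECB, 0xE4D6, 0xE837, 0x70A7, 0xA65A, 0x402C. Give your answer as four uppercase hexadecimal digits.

One's-complement addition (fold any carry out of bit 15 back into bit 0):
  0xD5F7 + 0xFECB = 0x1D4C2 → wrap carry → 0xD4C3
  0xD4C3 + 0xE4D6 = 0x1B999 → wrap carry → 0xB99A
  0xB99A + 0xE837 = 0x1A1D1 → wrap carry → 0xA1D2
  0xA1D2 + 0x70A7 = 0x11279 → wrap carry → 0x127A
  0x127A + 0xA65A = 0x0B8D4
  0xB8D4 + 0x402C = 0x0F900
One's-complement sum = 0xF900.
Checksum = ~0xF900 & 0xFFFF = 0x06FF.

06FF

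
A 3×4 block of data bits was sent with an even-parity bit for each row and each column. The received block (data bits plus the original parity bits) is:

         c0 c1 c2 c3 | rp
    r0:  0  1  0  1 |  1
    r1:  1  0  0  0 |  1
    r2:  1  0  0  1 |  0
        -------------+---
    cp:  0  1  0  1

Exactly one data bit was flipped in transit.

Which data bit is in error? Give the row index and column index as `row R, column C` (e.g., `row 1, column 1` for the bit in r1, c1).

row 0, column 3

Recompute each row's even parity and compare to rp:
  r0: data parity 0, sent rp 1 → mismatch
  r1: data parity 1, sent rp 1 → ok
  r2: data parity 0, sent rp 0 → ok
Recompute each column's even parity and compare to cp:
  c0: data parity 0, sent cp 0 → ok
  c1: data parity 1, sent cp 1 → ok
  c2: data parity 0, sent cp 0 → ok
  c3: data parity 0, sent cp 1 → mismatch
Exactly one row (r0) and one column (c3) fail → the flipped bit is at their intersection.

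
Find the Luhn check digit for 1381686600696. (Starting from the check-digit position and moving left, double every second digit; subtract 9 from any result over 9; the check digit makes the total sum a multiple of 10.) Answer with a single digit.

Partial digits right→left: 6 9 6 0 0 6 6 8 6 1 8 3 1
Double every second digit counting from the check-digit position (so the 1st, 3rd, 5th, ... of the partial from the right).
  doubled (with −9 where >9): 3 3 0 3 3 7 2 → sum 21
  kept as-is: 9 0 6 8 1 3 → sum 27
Total = 21 + 27 = 48.
Check digit = (10 − (48 mod 10)) mod 10 = 2.

2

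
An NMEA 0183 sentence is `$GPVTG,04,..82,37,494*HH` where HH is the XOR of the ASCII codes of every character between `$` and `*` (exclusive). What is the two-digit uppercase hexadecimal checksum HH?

61

XOR the ASCII codes of the payload characters:
  'G' = 0x47 → acc = 0x47
  'P' = 0x50 → acc = 0x17
  'V' = 0x56 → acc = 0x41
  'T' = 0x54 → acc = 0x15
  'G' = 0x47 → acc = 0x52
  ',' = 0x2C → acc = 0x7E
  '0' = 0x30 → acc = 0x4E
  '4' = 0x34 → acc = 0x7A
  ',' = 0x2C → acc = 0x56
  '.' = 0x2E → acc = 0x78
  '.' = 0x2E → acc = 0x56
  '8' = 0x38 → acc = 0x6E
  '2' = 0x32 → acc = 0x5C
  ',' = 0x2C → acc = 0x70
  '3' = 0x33 → acc = 0x43
  '7' = 0x37 → acc = 0x74
  ',' = 0x2C → acc = 0x58
  '4' = 0x34 → acc = 0x6C
  '9' = 0x39 → acc = 0x55
  '4' = 0x34 → acc = 0x61
Checksum = 0x61.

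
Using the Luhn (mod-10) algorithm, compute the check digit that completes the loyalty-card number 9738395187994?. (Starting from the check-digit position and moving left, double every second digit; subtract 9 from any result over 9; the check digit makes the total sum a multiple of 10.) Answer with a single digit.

3

Partial digits right→left: 4 9 9 7 8 1 5 9 3 8 3 7 9
Double every second digit counting from the check-digit position (so the 1st, 3rd, 5th, ... of the partial from the right).
  doubled (with −9 where >9): 8 9 7 1 6 6 9 → sum 46
  kept as-is: 9 7 1 9 8 7 → sum 41
Total = 46 + 41 = 87.
Check digit = (10 − (87 mod 10)) mod 10 = 3.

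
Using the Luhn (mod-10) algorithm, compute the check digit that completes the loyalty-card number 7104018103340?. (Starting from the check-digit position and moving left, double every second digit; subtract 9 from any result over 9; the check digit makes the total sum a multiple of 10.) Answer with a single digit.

8

Partial digits right→left: 0 4 3 3 0 1 8 1 0 4 0 1 7
Double every second digit counting from the check-digit position (so the 1st, 3rd, 5th, ... of the partial from the right).
  doubled (with −9 where >9): 0 6 0 7 0 0 5 → sum 18
  kept as-is: 4 3 1 1 4 1 → sum 14
Total = 18 + 14 = 32.
Check digit = (10 − (32 mod 10)) mod 10 = 8.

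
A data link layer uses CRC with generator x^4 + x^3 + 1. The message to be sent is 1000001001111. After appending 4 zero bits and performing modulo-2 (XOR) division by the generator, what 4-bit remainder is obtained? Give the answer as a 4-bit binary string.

Append 4 zeros: 10000010011110000. Divide by 11001 (XOR where the leading bit is 1):
  pos 0: 10000 XOR 11001 = 01001
  pos 1: 10010 XOR 11001 = 01011
  pos 2: 10111 XOR 11001 = 01110
  pos 3: 11100 XOR 11001 = 00101
  pos 5: 10101 XOR 11001 = 01100
  pos 6: 11001 XOR 11001 = 00000
  pos 11: 11000 XOR 11001 = 00001
Remainder (last 4 bits) = 0010. This is the CRC / FCS.

0010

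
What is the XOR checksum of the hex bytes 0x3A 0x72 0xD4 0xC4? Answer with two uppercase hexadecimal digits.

58

XOR the bytes together:
  start with 0x3A
  0x3A ⊕ 0x72 = 0x48
  0x48 ⊕ 0xD4 = 0x9C
  0x9C ⊕ 0xC4 = 0x58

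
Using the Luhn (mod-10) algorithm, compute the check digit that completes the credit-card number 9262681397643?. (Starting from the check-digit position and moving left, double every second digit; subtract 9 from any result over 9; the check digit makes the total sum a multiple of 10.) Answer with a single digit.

Partial digits right→left: 3 4 6 7 9 3 1 8 6 2 6 2 9
Double every second digit counting from the check-digit position (so the 1st, 3rd, 5th, ... of the partial from the right).
  doubled (with −9 where >9): 6 3 9 2 3 3 9 → sum 35
  kept as-is: 4 7 3 8 2 2 → sum 26
Total = 35 + 26 = 61.
Check digit = (10 − (61 mod 10)) mod 10 = 9.

9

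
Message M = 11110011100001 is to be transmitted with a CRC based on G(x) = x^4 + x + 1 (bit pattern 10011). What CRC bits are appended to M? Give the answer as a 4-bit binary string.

Append 4 zeros: 111100111000010000. Divide by 10011 (XOR where the leading bit is 1):
  pos 0: 11110 XOR 10011 = 01101
  pos 1: 11010 XOR 10011 = 01001
  pos 2: 10011 XOR 10011 = 00000
  pos 7: 11000 XOR 10011 = 01011
  pos 8: 10110 XOR 10011 = 00101
  pos 10: 10110 XOR 10011 = 00101
  pos 12: 10100 XOR 10011 = 00111
Remainder (last 4 bits) = 1110. This is the CRC / FCS.

1110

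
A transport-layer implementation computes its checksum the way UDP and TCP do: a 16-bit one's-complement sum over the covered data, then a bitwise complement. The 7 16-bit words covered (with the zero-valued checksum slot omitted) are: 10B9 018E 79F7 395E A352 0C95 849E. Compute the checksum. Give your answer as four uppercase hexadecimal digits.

05DD

One's-complement addition (fold any carry out of bit 15 back into bit 0):
  0x10B9 + 0x018E = 0x01247
  0x1247 + 0x79F7 = 0x08C3E
  0x8C3E + 0x395E = 0x0C59C
  0xC59C + 0xA352 = 0x168EE → wrap carry → 0x68EF
  0x68EF + 0x0C95 = 0x07584
  0x7584 + 0x849E = 0x0FA22
One's-complement sum = 0xFA22.
Checksum = ~0xFA22 & 0xFFFF = 0x05DD.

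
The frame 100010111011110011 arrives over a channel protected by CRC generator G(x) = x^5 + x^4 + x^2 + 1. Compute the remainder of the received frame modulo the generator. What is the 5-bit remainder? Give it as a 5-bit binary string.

01011

Modulo-2 division of 100010111011110011 by 110101:
  pos 0: 100010 XOR 110101 = 010111
  pos 1: 101111 XOR 110101 = 011010
  pos 2: 110101 XOR 110101 = 000000
  pos 8: 101111 XOR 110101 = 011010
  pos 9: 110100 XOR 110101 = 000001
Remainder = 01011 (nonzero — an error is detected).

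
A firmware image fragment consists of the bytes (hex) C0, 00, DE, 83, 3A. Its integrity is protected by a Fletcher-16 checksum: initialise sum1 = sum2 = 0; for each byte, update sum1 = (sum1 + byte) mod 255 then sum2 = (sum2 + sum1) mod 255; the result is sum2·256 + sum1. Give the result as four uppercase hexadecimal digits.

Running sums (mod 255):
  after byte 0 (C0): sum1=192, sum2=192
  after byte 1 (00): sum1=192, sum2=129
  after byte 2 (DE): sum1=159, sum2=33
  after byte 3 (83): sum1=35, sum2=68
  after byte 4 (3A): sum1=93, sum2=161
Checksum = sum2·256 + sum1 = 161·256 + 93 = 41309 = 0xA15D.

A15D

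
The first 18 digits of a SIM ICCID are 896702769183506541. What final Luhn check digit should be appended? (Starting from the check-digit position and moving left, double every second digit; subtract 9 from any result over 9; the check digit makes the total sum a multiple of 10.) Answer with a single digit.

5

Partial digits right→left: 1 4 5 6 0 5 3 8 1 9 6 7 2 0 7 6 9 8
Double every second digit counting from the check-digit position (so the 1st, 3rd, 5th, ... of the partial from the right).
  doubled (with −9 where >9): 2 1 0 6 2 3 4 5 9 → sum 32
  kept as-is: 4 6 5 8 9 7 0 6 8 → sum 53
Total = 32 + 53 = 85.
Check digit = (10 − (85 mod 10)) mod 10 = 5.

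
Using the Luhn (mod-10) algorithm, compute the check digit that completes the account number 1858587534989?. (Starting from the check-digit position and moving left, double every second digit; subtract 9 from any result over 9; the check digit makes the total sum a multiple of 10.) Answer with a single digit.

Partial digits right→left: 9 8 9 4 3 5 7 8 5 8 5 8 1
Double every second digit counting from the check-digit position (so the 1st, 3rd, 5th, ... of the partial from the right).
  doubled (with −9 where >9): 9 9 6 5 1 1 2 → sum 33
  kept as-is: 8 4 5 8 8 8 → sum 41
Total = 33 + 41 = 74.
Check digit = (10 − (74 mod 10)) mod 10 = 6.

6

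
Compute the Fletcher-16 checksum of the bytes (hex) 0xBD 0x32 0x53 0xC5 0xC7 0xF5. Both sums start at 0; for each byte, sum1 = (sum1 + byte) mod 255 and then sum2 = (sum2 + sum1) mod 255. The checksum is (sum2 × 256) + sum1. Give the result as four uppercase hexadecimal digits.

Running sums (mod 255):
  after byte 0 (0xBD): sum1=189, sum2=189
  after byte 1 (0x32): sum1=239, sum2=173
  after byte 2 (0x53): sum1=67, sum2=240
  after byte 3 (0xC5): sum1=9, sum2=249
  after byte 4 (0xC7): sum1=208, sum2=202
  after byte 5 (0xF5): sum1=198, sum2=145
Checksum = sum2·256 + sum1 = 145·256 + 198 = 37318 = 0x91C6.

91C6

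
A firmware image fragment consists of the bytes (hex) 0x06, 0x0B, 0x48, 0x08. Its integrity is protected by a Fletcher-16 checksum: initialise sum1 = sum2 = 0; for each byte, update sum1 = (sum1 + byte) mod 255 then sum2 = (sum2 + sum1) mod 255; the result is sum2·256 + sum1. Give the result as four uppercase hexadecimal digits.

Running sums (mod 255):
  after byte 0 (0x06): sum1=6, sum2=6
  after byte 1 (0x0B): sum1=17, sum2=23
  after byte 2 (0x48): sum1=89, sum2=112
  after byte 3 (0x08): sum1=97, sum2=209
Checksum = sum2·256 + sum1 = 209·256 + 97 = 53601 = 0xD161.

D161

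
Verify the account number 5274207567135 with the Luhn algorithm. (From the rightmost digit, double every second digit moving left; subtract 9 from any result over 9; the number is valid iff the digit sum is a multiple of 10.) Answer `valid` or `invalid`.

invalid

From the right, keep odd positions and double even positions (subtract 9 from any doubled value over 9):
  doubled (positions 2,4,...): 6 5 1 0 8 4 → sum 24
  kept (positions 1,3,...): 5 1 6 7 2 7 5 → sum 33
Total = 57.
57 mod 10 = 7, so the number is invalid.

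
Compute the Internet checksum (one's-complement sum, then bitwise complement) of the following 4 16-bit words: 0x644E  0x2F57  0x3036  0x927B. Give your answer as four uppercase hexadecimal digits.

A9A8

One's-complement addition (fold any carry out of bit 15 back into bit 0):
  0x644E + 0x2F57 = 0x093A5
  0x93A5 + 0x3036 = 0x0C3DB
  0xC3DB + 0x927B = 0x15656 → wrap carry → 0x5657
One's-complement sum = 0x5657.
Checksum = ~0x5657 & 0xFFFF = 0xA9A8.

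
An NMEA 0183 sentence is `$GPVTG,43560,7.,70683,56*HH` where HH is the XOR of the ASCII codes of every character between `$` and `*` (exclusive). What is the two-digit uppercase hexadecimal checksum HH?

46

XOR the ASCII codes of the payload characters:
  'G' = 0x47 → acc = 0x47
  'P' = 0x50 → acc = 0x17
  'V' = 0x56 → acc = 0x41
  'T' = 0x54 → acc = 0x15
  'G' = 0x47 → acc = 0x52
  ',' = 0x2C → acc = 0x7E
  '4' = 0x34 → acc = 0x4A
  '3' = 0x33 → acc = 0x79
  '5' = 0x35 → acc = 0x4C
  '6' = 0x36 → acc = 0x7A
  '0' = 0x30 → acc = 0x4A
  ',' = 0x2C → acc = 0x66
  '7' = 0x37 → acc = 0x51
  '.' = 0x2E → acc = 0x7F
  ',' = 0x2C → acc = 0x53
  '7' = 0x37 → acc = 0x64
  '0' = 0x30 → acc = 0x54
  '6' = 0x36 → acc = 0x62
  '8' = 0x38 → acc = 0x5A
  '3' = 0x33 → acc = 0x69
  ',' = 0x2C → acc = 0x45
  '5' = 0x35 → acc = 0x70
  '6' = 0x36 → acc = 0x46
Checksum = 0x46.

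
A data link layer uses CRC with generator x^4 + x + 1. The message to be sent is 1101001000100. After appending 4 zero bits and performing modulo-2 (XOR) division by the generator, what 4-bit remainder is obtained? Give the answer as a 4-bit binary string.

Append 4 zeros: 11010010001000000. Divide by 10011 (XOR where the leading bit is 1):
  pos 0: 11010 XOR 10011 = 01001
  pos 1: 10010 XOR 10011 = 00001
  pos 5: 11000 XOR 10011 = 01011
  pos 6: 10111 XOR 10011 = 00100
  pos 8: 10000 XOR 10011 = 00011
  pos 11: 11000 XOR 10011 = 01011
  pos 12: 10110 XOR 10011 = 00101
Remainder (last 4 bits) = 0101. This is the CRC / FCS.

0101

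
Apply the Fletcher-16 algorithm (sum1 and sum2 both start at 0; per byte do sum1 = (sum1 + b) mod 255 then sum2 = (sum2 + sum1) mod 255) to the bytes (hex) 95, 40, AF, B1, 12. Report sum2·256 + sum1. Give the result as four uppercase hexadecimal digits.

7149

Running sums (mod 255):
  after byte 0 (95): sum1=149, sum2=149
  after byte 1 (40): sum1=213, sum2=107
  after byte 2 (AF): sum1=133, sum2=240
  after byte 3 (B1): sum1=55, sum2=40
  after byte 4 (12): sum1=73, sum2=113
Checksum = sum2·256 + sum1 = 113·256 + 73 = 29001 = 0x7149.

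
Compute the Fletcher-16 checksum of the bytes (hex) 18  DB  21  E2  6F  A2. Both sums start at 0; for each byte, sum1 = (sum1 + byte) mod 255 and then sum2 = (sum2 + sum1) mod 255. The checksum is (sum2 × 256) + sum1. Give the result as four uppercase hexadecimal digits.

Running sums (mod 255):
  after byte 0 (18): sum1=24, sum2=24
  after byte 1 (DB): sum1=243, sum2=12
  after byte 2 (21): sum1=21, sum2=33
  after byte 3 (E2): sum1=247, sum2=25
  after byte 4 (6F): sum1=103, sum2=128
  after byte 5 (A2): sum1=10, sum2=138
Checksum = sum2·256 + sum1 = 138·256 + 10 = 35338 = 0x8A0A.

8A0A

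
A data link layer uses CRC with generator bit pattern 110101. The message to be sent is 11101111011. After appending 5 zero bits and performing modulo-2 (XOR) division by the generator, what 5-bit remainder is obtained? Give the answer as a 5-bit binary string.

Append 5 zeros: 1110111101100000. Divide by 110101 (XOR where the leading bit is 1):
  pos 0: 111011 XOR 110101 = 001110
  pos 2: 111011 XOR 110101 = 001110
  pos 4: 111001 XOR 110101 = 001100
  pos 6: 110010 XOR 110101 = 000111
  pos 9: 111000 XOR 110101 = 001101
Remainder (last 5 bits) = 11010. This is the CRC / FCS.

11010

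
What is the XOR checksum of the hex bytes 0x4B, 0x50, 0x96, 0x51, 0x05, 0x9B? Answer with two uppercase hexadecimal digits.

XOR the bytes together:
  start with 0x4B
  0x4B ⊕ 0x50 = 0x1B
  0x1B ⊕ 0x96 = 0x8D
  0x8D ⊕ 0x51 = 0xDC
  0xDC ⊕ 0x05 = 0xD9
  0xD9 ⊕ 0x9B = 0x42

42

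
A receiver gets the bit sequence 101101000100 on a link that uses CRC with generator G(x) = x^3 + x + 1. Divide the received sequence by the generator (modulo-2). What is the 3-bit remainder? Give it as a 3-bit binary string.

Modulo-2 division of 101101000100 by 1011:
  pos 0: 1011 XOR 1011 = 0000
  pos 5: 1000 XOR 1011 = 0011
  pos 7: 1110 XOR 1011 = 0101
  pos 8: 1010 XOR 1011 = 0001
Remainder = 001 (nonzero — an error is detected).

001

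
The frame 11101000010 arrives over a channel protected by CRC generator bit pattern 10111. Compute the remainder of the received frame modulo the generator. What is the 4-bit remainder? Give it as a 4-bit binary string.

0111

Modulo-2 division of 11101000010 by 10111:
  pos 0: 11101 XOR 10111 = 01010
  pos 1: 10100 XOR 10111 = 00011
  pos 4: 11000 XOR 10111 = 01111
  pos 5: 11111 XOR 10111 = 01000
  pos 6: 10000 XOR 10111 = 00111
Remainder = 0111 (nonzero — an error is detected).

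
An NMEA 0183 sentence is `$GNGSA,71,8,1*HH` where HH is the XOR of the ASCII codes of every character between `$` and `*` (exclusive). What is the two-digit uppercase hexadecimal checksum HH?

7F

XOR the ASCII codes of the payload characters:
  'G' = 0x47 → acc = 0x47
  'N' = 0x4E → acc = 0x09
  'G' = 0x47 → acc = 0x4E
  'S' = 0x53 → acc = 0x1D
  'A' = 0x41 → acc = 0x5C
  ',' = 0x2C → acc = 0x70
  '7' = 0x37 → acc = 0x47
  '1' = 0x31 → acc = 0x76
  ',' = 0x2C → acc = 0x5A
  '8' = 0x38 → acc = 0x62
  ',' = 0x2C → acc = 0x4E
  '1' = 0x31 → acc = 0x7F
Checksum = 0x7F.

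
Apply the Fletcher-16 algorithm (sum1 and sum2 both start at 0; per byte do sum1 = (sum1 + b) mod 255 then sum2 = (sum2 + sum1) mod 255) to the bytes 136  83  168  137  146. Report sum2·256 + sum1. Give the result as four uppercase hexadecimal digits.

Running sums (mod 255):
  after byte 0 (136): sum1=136, sum2=136
  after byte 1 (83): sum1=219, sum2=100
  after byte 2 (168): sum1=132, sum2=232
  after byte 3 (137): sum1=14, sum2=246
  after byte 4 (146): sum1=160, sum2=151
Checksum = sum2·256 + sum1 = 151·256 + 160 = 38816 = 0x97A0.

97A0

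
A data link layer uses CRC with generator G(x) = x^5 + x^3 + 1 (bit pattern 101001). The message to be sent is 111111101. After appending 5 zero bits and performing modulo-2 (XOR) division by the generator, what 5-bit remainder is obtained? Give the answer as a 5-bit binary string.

Append 5 zeros: 11111110100000. Divide by 101001 (XOR where the leading bit is 1):
  pos 0: 111111 XOR 101001 = 010110
  pos 1: 101101 XOR 101001 = 000100
  pos 4: 100010 XOR 101001 = 001011
  pos 6: 101100 XOR 101001 = 000101
Remainder (last 5 bits) = 10100. This is the CRC / FCS.

10100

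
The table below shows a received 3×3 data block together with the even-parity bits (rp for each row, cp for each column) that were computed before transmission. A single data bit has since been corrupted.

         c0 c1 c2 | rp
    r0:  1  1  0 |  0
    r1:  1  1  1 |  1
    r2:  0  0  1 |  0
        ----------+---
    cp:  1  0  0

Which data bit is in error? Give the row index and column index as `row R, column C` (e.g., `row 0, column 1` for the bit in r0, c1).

Recompute each row's even parity and compare to rp:
  r0: data parity 0, sent rp 0 → ok
  r1: data parity 1, sent rp 1 → ok
  r2: data parity 1, sent rp 0 → mismatch
Recompute each column's even parity and compare to cp:
  c0: data parity 0, sent cp 1 → mismatch
  c1: data parity 0, sent cp 0 → ok
  c2: data parity 0, sent cp 0 → ok
Exactly one row (r2) and one column (c0) fail → the flipped bit is at their intersection.

row 2, column 0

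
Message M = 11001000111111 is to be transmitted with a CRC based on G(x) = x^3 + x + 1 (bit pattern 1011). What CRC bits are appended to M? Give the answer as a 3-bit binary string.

Append 3 zeros: 11001000111111000. Divide by 1011 (XOR where the leading bit is 1):
  pos 0: 1100 XOR 1011 = 0111
  pos 1: 1111 XOR 1011 = 0100
  pos 2: 1000 XOR 1011 = 0011
  pos 4: 1100 XOR 1011 = 0111
  pos 5: 1111 XOR 1011 = 0100
  pos 6: 1001 XOR 1011 = 0010
  pos 8: 1011 XOR 1011 = 0000
  pos 12: 1100 XOR 1011 = 0111
  pos 13: 1110 XOR 1011 = 0101
Remainder (last 3 bits) = 101. This is the CRC / FCS.

101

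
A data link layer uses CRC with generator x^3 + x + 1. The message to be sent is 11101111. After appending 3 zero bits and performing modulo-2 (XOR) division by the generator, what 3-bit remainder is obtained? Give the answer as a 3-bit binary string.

010

Append 3 zeros: 11101111000. Divide by 1011 (XOR where the leading bit is 1):
  pos 0: 1110 XOR 1011 = 0101
  pos 1: 1011 XOR 1011 = 0000
  pos 5: 1110 XOR 1011 = 0101
  pos 6: 1010 XOR 1011 = 0001
Remainder (last 3 bits) = 010. This is the CRC / FCS.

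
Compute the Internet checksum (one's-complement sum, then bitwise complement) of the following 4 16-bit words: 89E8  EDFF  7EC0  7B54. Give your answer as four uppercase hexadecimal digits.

8E02

One's-complement addition (fold any carry out of bit 15 back into bit 0):
  0x89E8 + 0xEDFF = 0x177E7 → wrap carry → 0x77E8
  0x77E8 + 0x7EC0 = 0x0F6A8
  0xF6A8 + 0x7B54 = 0x171FC → wrap carry → 0x71FD
One's-complement sum = 0x71FD.
Checksum = ~0x71FD & 0xFFFF = 0x8E02.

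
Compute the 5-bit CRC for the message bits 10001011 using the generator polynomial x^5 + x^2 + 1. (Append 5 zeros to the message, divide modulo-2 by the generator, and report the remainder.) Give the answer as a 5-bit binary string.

Append 5 zeros: 1000101100000. Divide by 100101 (XOR where the leading bit is 1):
  pos 0: 100010 XOR 100101 = 000111
  pos 3: 111110 XOR 100101 = 011011
  pos 4: 110110 XOR 100101 = 010011
  pos 5: 100110 XOR 100101 = 000011
Remainder (last 5 bits) = 01100. This is the CRC / FCS.

01100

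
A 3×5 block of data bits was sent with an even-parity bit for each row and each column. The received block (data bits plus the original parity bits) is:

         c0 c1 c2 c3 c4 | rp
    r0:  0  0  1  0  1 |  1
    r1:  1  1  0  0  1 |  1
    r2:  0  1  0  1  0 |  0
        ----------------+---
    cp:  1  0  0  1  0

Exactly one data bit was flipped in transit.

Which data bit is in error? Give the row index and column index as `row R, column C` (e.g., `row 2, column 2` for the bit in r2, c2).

Recompute each row's even parity and compare to rp:
  r0: data parity 0, sent rp 1 → mismatch
  r1: data parity 1, sent rp 1 → ok
  r2: data parity 0, sent rp 0 → ok
Recompute each column's even parity and compare to cp:
  c0: data parity 1, sent cp 1 → ok
  c1: data parity 0, sent cp 0 → ok
  c2: data parity 1, sent cp 0 → mismatch
  c3: data parity 1, sent cp 1 → ok
  c4: data parity 0, sent cp 0 → ok
Exactly one row (r0) and one column (c2) fail → the flipped bit is at their intersection.

row 0, column 2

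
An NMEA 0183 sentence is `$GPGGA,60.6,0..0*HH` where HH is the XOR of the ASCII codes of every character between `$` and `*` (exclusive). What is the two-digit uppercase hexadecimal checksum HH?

XOR the ASCII codes of the payload characters:
  'G' = 0x47 → acc = 0x47
  'P' = 0x50 → acc = 0x17
  'G' = 0x47 → acc = 0x50
  'G' = 0x47 → acc = 0x17
  'A' = 0x41 → acc = 0x56
  ',' = 0x2C → acc = 0x7A
  '6' = 0x36 → acc = 0x4C
  '0' = 0x30 → acc = 0x7C
  '.' = 0x2E → acc = 0x52
  '6' = 0x36 → acc = 0x64
  ',' = 0x2C → acc = 0x48
  '0' = 0x30 → acc = 0x78
  '.' = 0x2E → acc = 0x56
  '.' = 0x2E → acc = 0x78
  '0' = 0x30 → acc = 0x48
Checksum = 0x48.

48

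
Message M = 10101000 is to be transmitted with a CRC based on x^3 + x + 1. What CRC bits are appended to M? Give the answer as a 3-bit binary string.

100

Append 3 zeros: 10101000000. Divide by 1011 (XOR where the leading bit is 1):
  pos 0: 1010 XOR 1011 = 0001
  pos 3: 1100 XOR 1011 = 0111
  pos 4: 1110 XOR 1011 = 0101
  pos 5: 1010 XOR 1011 = 0001
Remainder (last 3 bits) = 100. This is the CRC / FCS.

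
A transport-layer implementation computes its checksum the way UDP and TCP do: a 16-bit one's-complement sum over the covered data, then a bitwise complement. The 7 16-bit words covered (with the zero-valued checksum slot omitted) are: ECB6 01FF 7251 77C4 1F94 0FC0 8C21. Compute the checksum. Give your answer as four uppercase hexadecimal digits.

6BBE

One's-complement addition (fold any carry out of bit 15 back into bit 0):
  0xECB6 + 0x01FF = 0x0EEB5
  0xEEB5 + 0x7251 = 0x16106 → wrap carry → 0x6107
  0x6107 + 0x77C4 = 0x0D8CB
  0xD8CB + 0x1F94 = 0x0F85F
  0xF85F + 0x0FC0 = 0x1081F → wrap carry → 0x0820
  0x0820 + 0x8C21 = 0x09441
One's-complement sum = 0x9441.
Checksum = ~0x9441 & 0xFFFF = 0x6BBE.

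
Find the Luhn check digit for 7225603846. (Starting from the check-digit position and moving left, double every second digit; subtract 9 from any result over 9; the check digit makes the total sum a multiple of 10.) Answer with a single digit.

Partial digits right→left: 6 4 8 3 0 6 5 2 2 7
Double every second digit counting from the check-digit position (so the 1st, 3rd, 5th, ... of the partial from the right).
  doubled (with −9 where >9): 3 7 0 1 4 → sum 15
  kept as-is: 4 3 6 2 7 → sum 22
Total = 15 + 22 = 37.
Check digit = (10 − (37 mod 10)) mod 10 = 3.

3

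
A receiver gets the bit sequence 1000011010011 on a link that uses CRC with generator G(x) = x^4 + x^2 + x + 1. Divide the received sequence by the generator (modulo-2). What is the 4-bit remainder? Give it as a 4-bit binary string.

0000

Modulo-2 division of 1000011010011 by 10111:
  pos 0: 10000 XOR 10111 = 00111
  pos 2: 11111 XOR 10111 = 01000
  pos 3: 10000 XOR 10111 = 00111
  pos 5: 11110 XOR 10111 = 01001
  pos 6: 10010 XOR 10111 = 00101
  pos 8: 10111 XOR 10111 = 00000
Remainder = 0000 (zero — the frame passes the CRC check).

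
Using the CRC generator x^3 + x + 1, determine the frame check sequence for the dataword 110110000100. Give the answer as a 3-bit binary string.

110

Append 3 zeros: 110110000100000. Divide by 1011 (XOR where the leading bit is 1):
  pos 0: 1101 XOR 1011 = 0110
  pos 1: 1101 XOR 1011 = 0110
  pos 2: 1100 XOR 1011 = 0111
  pos 3: 1110 XOR 1011 = 0101
  pos 4: 1010 XOR 1011 = 0001
  pos 7: 1010 XOR 1011 = 0001
  pos 10: 1000 XOR 1011 = 0011
Remainder (last 3 bits) = 110. This is the CRC / FCS.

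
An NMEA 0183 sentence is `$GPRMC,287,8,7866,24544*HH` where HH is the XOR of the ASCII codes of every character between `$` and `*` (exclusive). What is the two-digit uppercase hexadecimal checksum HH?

72

XOR the ASCII codes of the payload characters:
  'G' = 0x47 → acc = 0x47
  'P' = 0x50 → acc = 0x17
  'R' = 0x52 → acc = 0x45
  'M' = 0x4D → acc = 0x08
  'C' = 0x43 → acc = 0x4B
  ',' = 0x2C → acc = 0x67
  '2' = 0x32 → acc = 0x55
  '8' = 0x38 → acc = 0x6D
  '7' = 0x37 → acc = 0x5A
  ',' = 0x2C → acc = 0x76
  '8' = 0x38 → acc = 0x4E
  ',' = 0x2C → acc = 0x62
  '7' = 0x37 → acc = 0x55
  '8' = 0x38 → acc = 0x6D
  '6' = 0x36 → acc = 0x5B
  '6' = 0x36 → acc = 0x6D
  ',' = 0x2C → acc = 0x41
  '2' = 0x32 → acc = 0x73
  '4' = 0x34 → acc = 0x47
  '5' = 0x35 → acc = 0x72
  '4' = 0x34 → acc = 0x46
  '4' = 0x34 → acc = 0x72
Checksum = 0x72.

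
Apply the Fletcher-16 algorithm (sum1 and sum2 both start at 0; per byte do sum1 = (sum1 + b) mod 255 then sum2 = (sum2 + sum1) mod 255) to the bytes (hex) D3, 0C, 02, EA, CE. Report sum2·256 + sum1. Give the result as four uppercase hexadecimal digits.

Running sums (mod 255):
  after byte 0 (D3): sum1=211, sum2=211
  after byte 1 (0C): sum1=223, sum2=179
  after byte 2 (02): sum1=225, sum2=149
  after byte 3 (EA): sum1=204, sum2=98
  after byte 4 (CE): sum1=155, sum2=253
Checksum = sum2·256 + sum1 = 253·256 + 155 = 64923 = 0xFD9B.

FD9B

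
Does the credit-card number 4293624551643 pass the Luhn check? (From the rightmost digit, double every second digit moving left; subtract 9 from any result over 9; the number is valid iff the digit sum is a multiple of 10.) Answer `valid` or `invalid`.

invalid

From the right, keep odd positions and double even positions (subtract 9 from any doubled value over 9):
  doubled (positions 2,4,...): 8 2 1 4 6 4 → sum 25
  kept (positions 1,3,...): 3 6 5 4 6 9 4 → sum 37
Total = 62.
62 mod 10 = 2, so the number is invalid.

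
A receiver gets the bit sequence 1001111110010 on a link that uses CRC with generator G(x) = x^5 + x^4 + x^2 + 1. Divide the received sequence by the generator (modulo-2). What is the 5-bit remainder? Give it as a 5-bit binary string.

Modulo-2 division of 1001111110010 by 110101:
  pos 0: 100111 XOR 110101 = 010010
  pos 1: 100101 XOR 110101 = 010000
  pos 2: 100001 XOR 110101 = 010100
  pos 3: 101001 XOR 110101 = 011100
  pos 4: 111000 XOR 110101 = 001101
  pos 6: 110101 XOR 110101 = 000000
Remainder = 00000 (zero — the frame passes the CRC check).

00000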